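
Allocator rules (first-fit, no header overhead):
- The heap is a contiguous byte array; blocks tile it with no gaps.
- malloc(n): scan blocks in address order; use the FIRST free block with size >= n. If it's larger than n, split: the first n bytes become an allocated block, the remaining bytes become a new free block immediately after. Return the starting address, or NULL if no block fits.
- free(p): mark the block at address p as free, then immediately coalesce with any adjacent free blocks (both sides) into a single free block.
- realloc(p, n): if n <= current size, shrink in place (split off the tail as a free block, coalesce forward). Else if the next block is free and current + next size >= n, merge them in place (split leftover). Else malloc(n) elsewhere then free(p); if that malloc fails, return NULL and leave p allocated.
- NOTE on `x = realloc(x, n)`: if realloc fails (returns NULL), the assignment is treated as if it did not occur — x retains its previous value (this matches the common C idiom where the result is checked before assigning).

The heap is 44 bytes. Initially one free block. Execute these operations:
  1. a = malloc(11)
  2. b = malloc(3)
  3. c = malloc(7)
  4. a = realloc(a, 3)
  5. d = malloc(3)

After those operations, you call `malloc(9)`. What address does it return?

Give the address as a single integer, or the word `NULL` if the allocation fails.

Op 1: a = malloc(11) -> a = 0; heap: [0-10 ALLOC][11-43 FREE]
Op 2: b = malloc(3) -> b = 11; heap: [0-10 ALLOC][11-13 ALLOC][14-43 FREE]
Op 3: c = malloc(7) -> c = 14; heap: [0-10 ALLOC][11-13 ALLOC][14-20 ALLOC][21-43 FREE]
Op 4: a = realloc(a, 3) -> a = 0; heap: [0-2 ALLOC][3-10 FREE][11-13 ALLOC][14-20 ALLOC][21-43 FREE]
Op 5: d = malloc(3) -> d = 3; heap: [0-2 ALLOC][3-5 ALLOC][6-10 FREE][11-13 ALLOC][14-20 ALLOC][21-43 FREE]
malloc(9): first-fit scan over [0-2 ALLOC][3-5 ALLOC][6-10 FREE][11-13 ALLOC][14-20 ALLOC][21-43 FREE] -> 21

Answer: 21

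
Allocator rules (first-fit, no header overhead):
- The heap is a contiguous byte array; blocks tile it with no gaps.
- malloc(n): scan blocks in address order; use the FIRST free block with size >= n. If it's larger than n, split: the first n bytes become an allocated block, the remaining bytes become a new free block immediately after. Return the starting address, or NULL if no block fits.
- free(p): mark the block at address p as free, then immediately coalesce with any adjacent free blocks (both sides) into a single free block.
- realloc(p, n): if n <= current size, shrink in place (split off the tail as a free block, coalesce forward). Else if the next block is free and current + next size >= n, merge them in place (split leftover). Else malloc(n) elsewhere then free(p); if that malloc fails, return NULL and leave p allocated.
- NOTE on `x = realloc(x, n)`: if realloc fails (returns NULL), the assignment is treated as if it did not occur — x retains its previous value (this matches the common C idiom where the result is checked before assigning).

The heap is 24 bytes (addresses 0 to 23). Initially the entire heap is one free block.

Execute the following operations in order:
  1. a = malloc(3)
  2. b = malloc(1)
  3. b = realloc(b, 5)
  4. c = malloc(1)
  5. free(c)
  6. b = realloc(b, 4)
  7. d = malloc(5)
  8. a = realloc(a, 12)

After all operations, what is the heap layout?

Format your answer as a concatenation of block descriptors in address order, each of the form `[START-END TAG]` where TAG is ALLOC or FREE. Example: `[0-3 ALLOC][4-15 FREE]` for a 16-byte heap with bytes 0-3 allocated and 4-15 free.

Op 1: a = malloc(3) -> a = 0; heap: [0-2 ALLOC][3-23 FREE]
Op 2: b = malloc(1) -> b = 3; heap: [0-2 ALLOC][3-3 ALLOC][4-23 FREE]
Op 3: b = realloc(b, 5) -> b = 3; heap: [0-2 ALLOC][3-7 ALLOC][8-23 FREE]
Op 4: c = malloc(1) -> c = 8; heap: [0-2 ALLOC][3-7 ALLOC][8-8 ALLOC][9-23 FREE]
Op 5: free(c) -> (freed c); heap: [0-2 ALLOC][3-7 ALLOC][8-23 FREE]
Op 6: b = realloc(b, 4) -> b = 3; heap: [0-2 ALLOC][3-6 ALLOC][7-23 FREE]
Op 7: d = malloc(5) -> d = 7; heap: [0-2 ALLOC][3-6 ALLOC][7-11 ALLOC][12-23 FREE]
Op 8: a = realloc(a, 12) -> a = 12; heap: [0-2 FREE][3-6 ALLOC][7-11 ALLOC][12-23 ALLOC]

Answer: [0-2 FREE][3-6 ALLOC][7-11 ALLOC][12-23 ALLOC]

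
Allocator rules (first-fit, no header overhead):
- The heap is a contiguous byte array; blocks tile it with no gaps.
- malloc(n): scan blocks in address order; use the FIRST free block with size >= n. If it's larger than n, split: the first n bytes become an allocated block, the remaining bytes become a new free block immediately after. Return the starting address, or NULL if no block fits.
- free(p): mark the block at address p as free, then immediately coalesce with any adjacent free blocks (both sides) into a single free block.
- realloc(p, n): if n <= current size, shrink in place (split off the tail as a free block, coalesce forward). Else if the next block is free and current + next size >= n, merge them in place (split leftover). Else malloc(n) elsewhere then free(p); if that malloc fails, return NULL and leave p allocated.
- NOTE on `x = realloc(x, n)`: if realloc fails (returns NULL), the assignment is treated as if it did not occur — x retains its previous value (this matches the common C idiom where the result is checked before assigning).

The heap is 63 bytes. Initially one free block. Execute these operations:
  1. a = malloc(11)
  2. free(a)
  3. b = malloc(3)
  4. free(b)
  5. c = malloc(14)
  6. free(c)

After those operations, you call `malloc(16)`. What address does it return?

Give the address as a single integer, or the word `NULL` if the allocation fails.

Answer: 0

Derivation:
Op 1: a = malloc(11) -> a = 0; heap: [0-10 ALLOC][11-62 FREE]
Op 2: free(a) -> (freed a); heap: [0-62 FREE]
Op 3: b = malloc(3) -> b = 0; heap: [0-2 ALLOC][3-62 FREE]
Op 4: free(b) -> (freed b); heap: [0-62 FREE]
Op 5: c = malloc(14) -> c = 0; heap: [0-13 ALLOC][14-62 FREE]
Op 6: free(c) -> (freed c); heap: [0-62 FREE]
malloc(16): first-fit scan over [0-62 FREE] -> 0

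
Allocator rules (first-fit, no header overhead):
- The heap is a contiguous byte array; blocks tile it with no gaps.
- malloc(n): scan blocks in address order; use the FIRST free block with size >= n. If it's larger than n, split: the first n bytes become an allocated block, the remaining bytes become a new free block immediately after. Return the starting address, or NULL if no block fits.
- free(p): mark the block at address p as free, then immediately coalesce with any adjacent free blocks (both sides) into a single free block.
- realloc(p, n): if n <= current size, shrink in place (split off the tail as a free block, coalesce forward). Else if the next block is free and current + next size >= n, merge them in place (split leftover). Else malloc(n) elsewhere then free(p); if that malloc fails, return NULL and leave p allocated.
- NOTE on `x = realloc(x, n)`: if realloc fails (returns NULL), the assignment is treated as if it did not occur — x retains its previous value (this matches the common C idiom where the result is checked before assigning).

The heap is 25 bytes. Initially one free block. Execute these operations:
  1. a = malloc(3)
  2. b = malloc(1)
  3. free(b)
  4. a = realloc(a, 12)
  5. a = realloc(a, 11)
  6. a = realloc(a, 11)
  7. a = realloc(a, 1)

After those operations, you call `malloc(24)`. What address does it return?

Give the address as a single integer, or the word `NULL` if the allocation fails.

Op 1: a = malloc(3) -> a = 0; heap: [0-2 ALLOC][3-24 FREE]
Op 2: b = malloc(1) -> b = 3; heap: [0-2 ALLOC][3-3 ALLOC][4-24 FREE]
Op 3: free(b) -> (freed b); heap: [0-2 ALLOC][3-24 FREE]
Op 4: a = realloc(a, 12) -> a = 0; heap: [0-11 ALLOC][12-24 FREE]
Op 5: a = realloc(a, 11) -> a = 0; heap: [0-10 ALLOC][11-24 FREE]
Op 6: a = realloc(a, 11) -> a = 0; heap: [0-10 ALLOC][11-24 FREE]
Op 7: a = realloc(a, 1) -> a = 0; heap: [0-0 ALLOC][1-24 FREE]
malloc(24): first-fit scan over [0-0 ALLOC][1-24 FREE] -> 1

Answer: 1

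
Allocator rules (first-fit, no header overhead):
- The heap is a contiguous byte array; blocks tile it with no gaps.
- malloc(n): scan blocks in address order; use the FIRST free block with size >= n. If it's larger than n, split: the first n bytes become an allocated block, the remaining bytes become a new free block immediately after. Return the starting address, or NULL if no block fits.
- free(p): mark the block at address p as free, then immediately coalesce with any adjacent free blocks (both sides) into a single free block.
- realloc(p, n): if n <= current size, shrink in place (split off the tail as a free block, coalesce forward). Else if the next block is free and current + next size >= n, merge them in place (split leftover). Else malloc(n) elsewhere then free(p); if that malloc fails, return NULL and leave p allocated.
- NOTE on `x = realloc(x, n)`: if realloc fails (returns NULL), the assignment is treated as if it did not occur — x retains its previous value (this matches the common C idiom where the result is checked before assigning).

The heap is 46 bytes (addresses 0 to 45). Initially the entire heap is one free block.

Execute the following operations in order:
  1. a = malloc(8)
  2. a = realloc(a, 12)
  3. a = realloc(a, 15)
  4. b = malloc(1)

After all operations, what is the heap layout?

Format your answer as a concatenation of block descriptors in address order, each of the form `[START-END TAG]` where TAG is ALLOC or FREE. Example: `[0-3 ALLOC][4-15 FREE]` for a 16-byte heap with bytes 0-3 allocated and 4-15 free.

Answer: [0-14 ALLOC][15-15 ALLOC][16-45 FREE]

Derivation:
Op 1: a = malloc(8) -> a = 0; heap: [0-7 ALLOC][8-45 FREE]
Op 2: a = realloc(a, 12) -> a = 0; heap: [0-11 ALLOC][12-45 FREE]
Op 3: a = realloc(a, 15) -> a = 0; heap: [0-14 ALLOC][15-45 FREE]
Op 4: b = malloc(1) -> b = 15; heap: [0-14 ALLOC][15-15 ALLOC][16-45 FREE]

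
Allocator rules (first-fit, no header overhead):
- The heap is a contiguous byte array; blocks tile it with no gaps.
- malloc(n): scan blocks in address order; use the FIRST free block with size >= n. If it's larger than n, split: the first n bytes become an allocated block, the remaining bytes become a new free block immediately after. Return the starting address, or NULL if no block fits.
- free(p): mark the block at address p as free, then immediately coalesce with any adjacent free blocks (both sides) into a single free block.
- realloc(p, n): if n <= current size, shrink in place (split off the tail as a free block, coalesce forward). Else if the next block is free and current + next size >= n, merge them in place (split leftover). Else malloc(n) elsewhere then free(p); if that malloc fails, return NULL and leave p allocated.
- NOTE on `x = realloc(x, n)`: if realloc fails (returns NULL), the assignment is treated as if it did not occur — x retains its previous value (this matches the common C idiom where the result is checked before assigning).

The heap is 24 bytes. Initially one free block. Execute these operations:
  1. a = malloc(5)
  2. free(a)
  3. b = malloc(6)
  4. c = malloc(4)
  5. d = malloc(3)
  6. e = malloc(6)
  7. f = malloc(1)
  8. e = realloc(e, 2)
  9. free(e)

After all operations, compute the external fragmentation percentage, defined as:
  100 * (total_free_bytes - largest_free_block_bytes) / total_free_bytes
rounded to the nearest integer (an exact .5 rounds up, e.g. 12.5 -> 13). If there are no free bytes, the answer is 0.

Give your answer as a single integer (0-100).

Op 1: a = malloc(5) -> a = 0; heap: [0-4 ALLOC][5-23 FREE]
Op 2: free(a) -> (freed a); heap: [0-23 FREE]
Op 3: b = malloc(6) -> b = 0; heap: [0-5 ALLOC][6-23 FREE]
Op 4: c = malloc(4) -> c = 6; heap: [0-5 ALLOC][6-9 ALLOC][10-23 FREE]
Op 5: d = malloc(3) -> d = 10; heap: [0-5 ALLOC][6-9 ALLOC][10-12 ALLOC][13-23 FREE]
Op 6: e = malloc(6) -> e = 13; heap: [0-5 ALLOC][6-9 ALLOC][10-12 ALLOC][13-18 ALLOC][19-23 FREE]
Op 7: f = malloc(1) -> f = 19; heap: [0-5 ALLOC][6-9 ALLOC][10-12 ALLOC][13-18 ALLOC][19-19 ALLOC][20-23 FREE]
Op 8: e = realloc(e, 2) -> e = 13; heap: [0-5 ALLOC][6-9 ALLOC][10-12 ALLOC][13-14 ALLOC][15-18 FREE][19-19 ALLOC][20-23 FREE]
Op 9: free(e) -> (freed e); heap: [0-5 ALLOC][6-9 ALLOC][10-12 ALLOC][13-18 FREE][19-19 ALLOC][20-23 FREE]
Free blocks: [6 4] total_free=10 largest=6 -> 100*(10-6)/10 = 400/10 = 40

Answer: 40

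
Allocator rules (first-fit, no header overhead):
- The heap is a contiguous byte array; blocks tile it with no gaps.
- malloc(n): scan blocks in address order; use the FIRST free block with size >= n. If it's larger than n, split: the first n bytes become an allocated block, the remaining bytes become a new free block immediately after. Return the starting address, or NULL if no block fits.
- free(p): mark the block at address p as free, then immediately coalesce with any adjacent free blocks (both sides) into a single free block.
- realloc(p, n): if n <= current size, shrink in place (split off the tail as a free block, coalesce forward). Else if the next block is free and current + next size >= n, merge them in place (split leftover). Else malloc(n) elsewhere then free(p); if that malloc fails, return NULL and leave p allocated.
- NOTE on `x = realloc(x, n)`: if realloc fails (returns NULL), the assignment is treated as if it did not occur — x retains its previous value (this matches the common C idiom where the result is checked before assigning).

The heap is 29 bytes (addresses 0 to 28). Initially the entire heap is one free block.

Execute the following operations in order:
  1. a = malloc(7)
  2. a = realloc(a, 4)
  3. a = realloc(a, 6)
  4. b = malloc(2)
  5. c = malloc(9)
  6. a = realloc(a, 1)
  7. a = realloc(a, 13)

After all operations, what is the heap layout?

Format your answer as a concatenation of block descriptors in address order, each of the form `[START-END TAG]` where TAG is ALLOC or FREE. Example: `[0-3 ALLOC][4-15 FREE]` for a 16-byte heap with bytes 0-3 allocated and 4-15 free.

Op 1: a = malloc(7) -> a = 0; heap: [0-6 ALLOC][7-28 FREE]
Op 2: a = realloc(a, 4) -> a = 0; heap: [0-3 ALLOC][4-28 FREE]
Op 3: a = realloc(a, 6) -> a = 0; heap: [0-5 ALLOC][6-28 FREE]
Op 4: b = malloc(2) -> b = 6; heap: [0-5 ALLOC][6-7 ALLOC][8-28 FREE]
Op 5: c = malloc(9) -> c = 8; heap: [0-5 ALLOC][6-7 ALLOC][8-16 ALLOC][17-28 FREE]
Op 6: a = realloc(a, 1) -> a = 0; heap: [0-0 ALLOC][1-5 FREE][6-7 ALLOC][8-16 ALLOC][17-28 FREE]
Op 7: a = realloc(a, 13) -> NULL (a unchanged); heap: [0-0 ALLOC][1-5 FREE][6-7 ALLOC][8-16 ALLOC][17-28 FREE]

Answer: [0-0 ALLOC][1-5 FREE][6-7 ALLOC][8-16 ALLOC][17-28 FREE]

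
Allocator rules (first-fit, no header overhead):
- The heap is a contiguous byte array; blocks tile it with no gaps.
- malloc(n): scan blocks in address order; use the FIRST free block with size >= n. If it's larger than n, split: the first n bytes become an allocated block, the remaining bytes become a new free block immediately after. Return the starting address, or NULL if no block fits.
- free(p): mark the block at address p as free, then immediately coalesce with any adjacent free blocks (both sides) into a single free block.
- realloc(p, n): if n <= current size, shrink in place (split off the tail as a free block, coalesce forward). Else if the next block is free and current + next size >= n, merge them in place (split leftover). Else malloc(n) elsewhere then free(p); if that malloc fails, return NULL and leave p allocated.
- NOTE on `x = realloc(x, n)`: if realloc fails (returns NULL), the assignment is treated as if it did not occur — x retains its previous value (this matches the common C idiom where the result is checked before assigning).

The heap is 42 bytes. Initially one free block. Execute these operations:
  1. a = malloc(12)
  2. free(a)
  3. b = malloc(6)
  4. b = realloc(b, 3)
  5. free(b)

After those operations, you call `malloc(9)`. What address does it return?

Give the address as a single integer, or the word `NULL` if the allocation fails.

Op 1: a = malloc(12) -> a = 0; heap: [0-11 ALLOC][12-41 FREE]
Op 2: free(a) -> (freed a); heap: [0-41 FREE]
Op 3: b = malloc(6) -> b = 0; heap: [0-5 ALLOC][6-41 FREE]
Op 4: b = realloc(b, 3) -> b = 0; heap: [0-2 ALLOC][3-41 FREE]
Op 5: free(b) -> (freed b); heap: [0-41 FREE]
malloc(9): first-fit scan over [0-41 FREE] -> 0

Answer: 0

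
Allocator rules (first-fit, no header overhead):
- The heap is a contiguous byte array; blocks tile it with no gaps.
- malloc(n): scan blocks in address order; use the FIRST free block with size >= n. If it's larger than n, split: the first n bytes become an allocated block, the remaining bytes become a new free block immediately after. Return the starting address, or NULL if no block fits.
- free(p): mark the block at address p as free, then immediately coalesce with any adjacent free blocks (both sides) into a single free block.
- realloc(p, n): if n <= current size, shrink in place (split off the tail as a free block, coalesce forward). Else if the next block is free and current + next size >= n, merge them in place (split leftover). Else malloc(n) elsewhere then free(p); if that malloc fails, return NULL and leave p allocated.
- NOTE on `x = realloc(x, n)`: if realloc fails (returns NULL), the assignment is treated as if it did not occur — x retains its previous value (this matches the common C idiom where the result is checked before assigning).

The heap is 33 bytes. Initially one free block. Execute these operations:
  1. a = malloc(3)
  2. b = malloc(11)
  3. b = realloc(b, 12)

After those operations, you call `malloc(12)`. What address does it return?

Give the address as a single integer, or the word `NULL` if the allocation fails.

Answer: 15

Derivation:
Op 1: a = malloc(3) -> a = 0; heap: [0-2 ALLOC][3-32 FREE]
Op 2: b = malloc(11) -> b = 3; heap: [0-2 ALLOC][3-13 ALLOC][14-32 FREE]
Op 3: b = realloc(b, 12) -> b = 3; heap: [0-2 ALLOC][3-14 ALLOC][15-32 FREE]
malloc(12): first-fit scan over [0-2 ALLOC][3-14 ALLOC][15-32 FREE] -> 15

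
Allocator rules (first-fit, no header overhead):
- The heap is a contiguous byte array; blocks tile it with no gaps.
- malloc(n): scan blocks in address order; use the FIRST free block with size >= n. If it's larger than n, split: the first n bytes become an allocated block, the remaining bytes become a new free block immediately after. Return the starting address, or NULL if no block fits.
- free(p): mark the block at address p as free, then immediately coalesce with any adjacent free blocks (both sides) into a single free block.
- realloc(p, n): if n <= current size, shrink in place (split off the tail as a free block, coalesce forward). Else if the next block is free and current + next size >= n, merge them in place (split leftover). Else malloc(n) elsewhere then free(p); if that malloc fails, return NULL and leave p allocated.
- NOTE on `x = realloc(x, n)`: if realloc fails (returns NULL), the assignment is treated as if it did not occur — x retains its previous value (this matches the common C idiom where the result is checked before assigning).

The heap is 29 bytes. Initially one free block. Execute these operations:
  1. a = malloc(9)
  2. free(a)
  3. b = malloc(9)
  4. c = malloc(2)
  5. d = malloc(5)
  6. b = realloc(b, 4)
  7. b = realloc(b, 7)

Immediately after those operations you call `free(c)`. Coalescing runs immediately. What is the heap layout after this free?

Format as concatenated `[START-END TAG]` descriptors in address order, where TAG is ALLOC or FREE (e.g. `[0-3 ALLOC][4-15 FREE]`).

Op 1: a = malloc(9) -> a = 0; heap: [0-8 ALLOC][9-28 FREE]
Op 2: free(a) -> (freed a); heap: [0-28 FREE]
Op 3: b = malloc(9) -> b = 0; heap: [0-8 ALLOC][9-28 FREE]
Op 4: c = malloc(2) -> c = 9; heap: [0-8 ALLOC][9-10 ALLOC][11-28 FREE]
Op 5: d = malloc(5) -> d = 11; heap: [0-8 ALLOC][9-10 ALLOC][11-15 ALLOC][16-28 FREE]
Op 6: b = realloc(b, 4) -> b = 0; heap: [0-3 ALLOC][4-8 FREE][9-10 ALLOC][11-15 ALLOC][16-28 FREE]
Op 7: b = realloc(b, 7) -> b = 0; heap: [0-6 ALLOC][7-8 FREE][9-10 ALLOC][11-15 ALLOC][16-28 FREE]
free(c): c = 9 -> block [9-10 ALLOC]; mark free, coalesce with adjacent free neighbors -> [0-6 ALLOC][7-10 FREE][11-15 ALLOC][16-28 FREE]

Answer: [0-6 ALLOC][7-10 FREE][11-15 ALLOC][16-28 FREE]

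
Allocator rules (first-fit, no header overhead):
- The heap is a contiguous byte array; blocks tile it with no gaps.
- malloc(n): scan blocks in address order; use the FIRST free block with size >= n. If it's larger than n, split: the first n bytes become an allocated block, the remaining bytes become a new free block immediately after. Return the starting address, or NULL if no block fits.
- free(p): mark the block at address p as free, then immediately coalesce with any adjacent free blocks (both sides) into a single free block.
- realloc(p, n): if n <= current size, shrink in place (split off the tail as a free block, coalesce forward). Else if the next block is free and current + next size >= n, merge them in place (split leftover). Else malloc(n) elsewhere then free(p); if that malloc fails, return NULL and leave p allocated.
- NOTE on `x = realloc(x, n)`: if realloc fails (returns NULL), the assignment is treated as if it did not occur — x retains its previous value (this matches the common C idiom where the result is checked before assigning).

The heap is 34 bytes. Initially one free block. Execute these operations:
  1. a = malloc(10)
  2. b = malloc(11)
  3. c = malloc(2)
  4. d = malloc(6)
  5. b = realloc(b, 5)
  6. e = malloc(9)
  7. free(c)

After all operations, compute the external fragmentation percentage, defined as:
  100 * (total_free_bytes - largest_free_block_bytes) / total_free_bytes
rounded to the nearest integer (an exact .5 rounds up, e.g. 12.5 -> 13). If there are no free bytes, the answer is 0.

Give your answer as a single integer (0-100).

Op 1: a = malloc(10) -> a = 0; heap: [0-9 ALLOC][10-33 FREE]
Op 2: b = malloc(11) -> b = 10; heap: [0-9 ALLOC][10-20 ALLOC][21-33 FREE]
Op 3: c = malloc(2) -> c = 21; heap: [0-9 ALLOC][10-20 ALLOC][21-22 ALLOC][23-33 FREE]
Op 4: d = malloc(6) -> d = 23; heap: [0-9 ALLOC][10-20 ALLOC][21-22 ALLOC][23-28 ALLOC][29-33 FREE]
Op 5: b = realloc(b, 5) -> b = 10; heap: [0-9 ALLOC][10-14 ALLOC][15-20 FREE][21-22 ALLOC][23-28 ALLOC][29-33 FREE]
Op 6: e = malloc(9) -> e = NULL; heap: [0-9 ALLOC][10-14 ALLOC][15-20 FREE][21-22 ALLOC][23-28 ALLOC][29-33 FREE]
Op 7: free(c) -> (freed c); heap: [0-9 ALLOC][10-14 ALLOC][15-22 FREE][23-28 ALLOC][29-33 FREE]
Free blocks: [8 5] total_free=13 largest=8 -> 100*(13-8)/13 = 500/13 ≈ 38.462 -> rounds to 38

Answer: 38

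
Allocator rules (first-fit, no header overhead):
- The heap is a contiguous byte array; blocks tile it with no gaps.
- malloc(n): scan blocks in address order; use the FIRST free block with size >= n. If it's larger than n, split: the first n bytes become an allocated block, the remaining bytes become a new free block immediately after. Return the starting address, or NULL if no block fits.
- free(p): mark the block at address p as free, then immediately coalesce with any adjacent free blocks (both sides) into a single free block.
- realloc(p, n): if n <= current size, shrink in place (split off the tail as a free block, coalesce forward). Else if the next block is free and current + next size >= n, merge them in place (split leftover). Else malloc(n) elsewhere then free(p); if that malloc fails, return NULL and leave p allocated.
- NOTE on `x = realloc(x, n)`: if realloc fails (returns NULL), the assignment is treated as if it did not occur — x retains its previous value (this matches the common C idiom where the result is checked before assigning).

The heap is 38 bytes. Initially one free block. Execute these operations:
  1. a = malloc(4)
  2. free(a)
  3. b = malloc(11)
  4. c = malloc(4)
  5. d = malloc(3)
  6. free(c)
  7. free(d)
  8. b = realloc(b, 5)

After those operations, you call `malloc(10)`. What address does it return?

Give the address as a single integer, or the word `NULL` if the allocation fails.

Op 1: a = malloc(4) -> a = 0; heap: [0-3 ALLOC][4-37 FREE]
Op 2: free(a) -> (freed a); heap: [0-37 FREE]
Op 3: b = malloc(11) -> b = 0; heap: [0-10 ALLOC][11-37 FREE]
Op 4: c = malloc(4) -> c = 11; heap: [0-10 ALLOC][11-14 ALLOC][15-37 FREE]
Op 5: d = malloc(3) -> d = 15; heap: [0-10 ALLOC][11-14 ALLOC][15-17 ALLOC][18-37 FREE]
Op 6: free(c) -> (freed c); heap: [0-10 ALLOC][11-14 FREE][15-17 ALLOC][18-37 FREE]
Op 7: free(d) -> (freed d); heap: [0-10 ALLOC][11-37 FREE]
Op 8: b = realloc(b, 5) -> b = 0; heap: [0-4 ALLOC][5-37 FREE]
malloc(10): first-fit scan over [0-4 ALLOC][5-37 FREE] -> 5

Answer: 5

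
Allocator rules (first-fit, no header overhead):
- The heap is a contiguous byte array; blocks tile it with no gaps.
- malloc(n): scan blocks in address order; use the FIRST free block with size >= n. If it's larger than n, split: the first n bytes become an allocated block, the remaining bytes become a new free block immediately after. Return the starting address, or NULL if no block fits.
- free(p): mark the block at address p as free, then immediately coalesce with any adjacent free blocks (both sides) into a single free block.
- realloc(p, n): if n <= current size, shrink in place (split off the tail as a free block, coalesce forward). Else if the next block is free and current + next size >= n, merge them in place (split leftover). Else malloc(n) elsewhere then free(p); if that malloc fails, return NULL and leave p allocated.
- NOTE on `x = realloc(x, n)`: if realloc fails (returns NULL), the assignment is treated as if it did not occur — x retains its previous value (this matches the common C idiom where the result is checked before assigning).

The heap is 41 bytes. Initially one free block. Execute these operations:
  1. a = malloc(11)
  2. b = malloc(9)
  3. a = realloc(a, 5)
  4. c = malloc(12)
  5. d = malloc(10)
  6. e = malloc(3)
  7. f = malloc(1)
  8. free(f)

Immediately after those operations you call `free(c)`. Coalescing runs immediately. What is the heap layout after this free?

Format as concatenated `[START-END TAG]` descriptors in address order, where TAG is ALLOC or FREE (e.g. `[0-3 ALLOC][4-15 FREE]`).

Op 1: a = malloc(11) -> a = 0; heap: [0-10 ALLOC][11-40 FREE]
Op 2: b = malloc(9) -> b = 11; heap: [0-10 ALLOC][11-19 ALLOC][20-40 FREE]
Op 3: a = realloc(a, 5) -> a = 0; heap: [0-4 ALLOC][5-10 FREE][11-19 ALLOC][20-40 FREE]
Op 4: c = malloc(12) -> c = 20; heap: [0-4 ALLOC][5-10 FREE][11-19 ALLOC][20-31 ALLOC][32-40 FREE]
Op 5: d = malloc(10) -> d = NULL; heap: [0-4 ALLOC][5-10 FREE][11-19 ALLOC][20-31 ALLOC][32-40 FREE]
Op 6: e = malloc(3) -> e = 5; heap: [0-4 ALLOC][5-7 ALLOC][8-10 FREE][11-19 ALLOC][20-31 ALLOC][32-40 FREE]
Op 7: f = malloc(1) -> f = 8; heap: [0-4 ALLOC][5-7 ALLOC][8-8 ALLOC][9-10 FREE][11-19 ALLOC][20-31 ALLOC][32-40 FREE]
Op 8: free(f) -> (freed f); heap: [0-4 ALLOC][5-7 ALLOC][8-10 FREE][11-19 ALLOC][20-31 ALLOC][32-40 FREE]
free(c): c = 20 -> block [20-31 ALLOC]; mark free, coalesce with adjacent free neighbors -> [0-4 ALLOC][5-7 ALLOC][8-10 FREE][11-19 ALLOC][20-40 FREE]

Answer: [0-4 ALLOC][5-7 ALLOC][8-10 FREE][11-19 ALLOC][20-40 FREE]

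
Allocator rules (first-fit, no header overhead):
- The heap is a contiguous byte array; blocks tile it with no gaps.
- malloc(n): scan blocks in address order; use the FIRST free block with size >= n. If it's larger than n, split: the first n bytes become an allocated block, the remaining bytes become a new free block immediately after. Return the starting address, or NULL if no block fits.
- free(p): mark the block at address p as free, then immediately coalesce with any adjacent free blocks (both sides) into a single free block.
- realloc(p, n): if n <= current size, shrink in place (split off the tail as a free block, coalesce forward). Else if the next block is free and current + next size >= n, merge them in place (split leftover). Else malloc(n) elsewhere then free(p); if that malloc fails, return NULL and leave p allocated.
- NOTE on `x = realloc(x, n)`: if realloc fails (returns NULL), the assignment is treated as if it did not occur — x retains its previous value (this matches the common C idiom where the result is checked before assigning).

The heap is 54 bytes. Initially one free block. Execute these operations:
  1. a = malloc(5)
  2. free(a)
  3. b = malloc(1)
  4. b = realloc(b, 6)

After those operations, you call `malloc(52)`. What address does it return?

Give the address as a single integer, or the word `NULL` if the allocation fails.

Answer: NULL

Derivation:
Op 1: a = malloc(5) -> a = 0; heap: [0-4 ALLOC][5-53 FREE]
Op 2: free(a) -> (freed a); heap: [0-53 FREE]
Op 3: b = malloc(1) -> b = 0; heap: [0-0 ALLOC][1-53 FREE]
Op 4: b = realloc(b, 6) -> b = 0; heap: [0-5 ALLOC][6-53 FREE]
malloc(52): first-fit scan over [0-5 ALLOC][6-53 FREE] -> NULL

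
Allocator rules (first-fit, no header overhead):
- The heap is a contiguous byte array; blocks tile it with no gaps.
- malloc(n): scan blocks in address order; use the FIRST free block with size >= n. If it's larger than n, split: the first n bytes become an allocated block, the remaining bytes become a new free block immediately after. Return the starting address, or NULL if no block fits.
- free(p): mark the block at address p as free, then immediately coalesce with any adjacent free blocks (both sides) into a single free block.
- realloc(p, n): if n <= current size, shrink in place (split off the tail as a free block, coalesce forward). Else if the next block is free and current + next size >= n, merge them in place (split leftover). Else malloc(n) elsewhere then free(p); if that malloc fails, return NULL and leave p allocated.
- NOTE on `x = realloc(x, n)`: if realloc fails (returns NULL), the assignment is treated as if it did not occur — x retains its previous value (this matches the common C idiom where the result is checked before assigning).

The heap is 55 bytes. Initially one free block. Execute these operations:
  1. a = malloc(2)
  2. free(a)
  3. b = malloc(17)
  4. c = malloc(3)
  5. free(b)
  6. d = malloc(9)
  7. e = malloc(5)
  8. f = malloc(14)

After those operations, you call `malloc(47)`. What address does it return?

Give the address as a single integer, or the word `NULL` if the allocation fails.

Op 1: a = malloc(2) -> a = 0; heap: [0-1 ALLOC][2-54 FREE]
Op 2: free(a) -> (freed a); heap: [0-54 FREE]
Op 3: b = malloc(17) -> b = 0; heap: [0-16 ALLOC][17-54 FREE]
Op 4: c = malloc(3) -> c = 17; heap: [0-16 ALLOC][17-19 ALLOC][20-54 FREE]
Op 5: free(b) -> (freed b); heap: [0-16 FREE][17-19 ALLOC][20-54 FREE]
Op 6: d = malloc(9) -> d = 0; heap: [0-8 ALLOC][9-16 FREE][17-19 ALLOC][20-54 FREE]
Op 7: e = malloc(5) -> e = 9; heap: [0-8 ALLOC][9-13 ALLOC][14-16 FREE][17-19 ALLOC][20-54 FREE]
Op 8: f = malloc(14) -> f = 20; heap: [0-8 ALLOC][9-13 ALLOC][14-16 FREE][17-19 ALLOC][20-33 ALLOC][34-54 FREE]
malloc(47): first-fit scan over [0-8 ALLOC][9-13 ALLOC][14-16 FREE][17-19 ALLOC][20-33 ALLOC][34-54 FREE] -> NULL

Answer: NULL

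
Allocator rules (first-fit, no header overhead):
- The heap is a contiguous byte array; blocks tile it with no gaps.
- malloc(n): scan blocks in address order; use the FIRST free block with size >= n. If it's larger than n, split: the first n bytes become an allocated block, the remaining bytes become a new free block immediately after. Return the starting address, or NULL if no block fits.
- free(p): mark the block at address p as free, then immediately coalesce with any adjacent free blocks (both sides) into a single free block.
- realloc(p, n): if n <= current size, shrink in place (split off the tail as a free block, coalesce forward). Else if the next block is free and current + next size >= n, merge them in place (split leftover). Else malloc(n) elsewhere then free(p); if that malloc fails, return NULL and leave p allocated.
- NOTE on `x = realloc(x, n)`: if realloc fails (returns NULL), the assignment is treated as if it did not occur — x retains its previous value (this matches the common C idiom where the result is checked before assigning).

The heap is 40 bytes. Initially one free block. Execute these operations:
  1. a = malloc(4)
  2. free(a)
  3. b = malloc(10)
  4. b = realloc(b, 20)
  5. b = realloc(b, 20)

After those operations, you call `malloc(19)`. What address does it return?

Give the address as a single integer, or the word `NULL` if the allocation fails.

Answer: 20

Derivation:
Op 1: a = malloc(4) -> a = 0; heap: [0-3 ALLOC][4-39 FREE]
Op 2: free(a) -> (freed a); heap: [0-39 FREE]
Op 3: b = malloc(10) -> b = 0; heap: [0-9 ALLOC][10-39 FREE]
Op 4: b = realloc(b, 20) -> b = 0; heap: [0-19 ALLOC][20-39 FREE]
Op 5: b = realloc(b, 20) -> b = 0; heap: [0-19 ALLOC][20-39 FREE]
malloc(19): first-fit scan over [0-19 ALLOC][20-39 FREE] -> 20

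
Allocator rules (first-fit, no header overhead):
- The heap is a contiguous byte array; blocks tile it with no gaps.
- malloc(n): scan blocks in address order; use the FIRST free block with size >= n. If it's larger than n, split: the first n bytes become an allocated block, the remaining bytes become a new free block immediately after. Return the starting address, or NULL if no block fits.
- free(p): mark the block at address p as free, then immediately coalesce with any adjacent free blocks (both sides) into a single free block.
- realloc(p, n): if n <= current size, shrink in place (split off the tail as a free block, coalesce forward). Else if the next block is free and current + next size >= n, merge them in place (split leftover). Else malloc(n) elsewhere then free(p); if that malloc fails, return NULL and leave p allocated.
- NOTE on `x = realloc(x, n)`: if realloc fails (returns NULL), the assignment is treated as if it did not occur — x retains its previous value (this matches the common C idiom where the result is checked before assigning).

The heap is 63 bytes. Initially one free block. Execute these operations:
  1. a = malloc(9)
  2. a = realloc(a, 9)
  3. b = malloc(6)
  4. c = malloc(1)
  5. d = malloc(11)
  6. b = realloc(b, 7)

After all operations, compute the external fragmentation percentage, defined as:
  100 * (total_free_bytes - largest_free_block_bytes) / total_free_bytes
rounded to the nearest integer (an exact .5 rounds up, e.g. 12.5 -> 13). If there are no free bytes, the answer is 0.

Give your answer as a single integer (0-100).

Answer: 17

Derivation:
Op 1: a = malloc(9) -> a = 0; heap: [0-8 ALLOC][9-62 FREE]
Op 2: a = realloc(a, 9) -> a = 0; heap: [0-8 ALLOC][9-62 FREE]
Op 3: b = malloc(6) -> b = 9; heap: [0-8 ALLOC][9-14 ALLOC][15-62 FREE]
Op 4: c = malloc(1) -> c = 15; heap: [0-8 ALLOC][9-14 ALLOC][15-15 ALLOC][16-62 FREE]
Op 5: d = malloc(11) -> d = 16; heap: [0-8 ALLOC][9-14 ALLOC][15-15 ALLOC][16-26 ALLOC][27-62 FREE]
Op 6: b = realloc(b, 7) -> b = 27; heap: [0-8 ALLOC][9-14 FREE][15-15 ALLOC][16-26 ALLOC][27-33 ALLOC][34-62 FREE]
Free blocks: [6 29] total_free=35 largest=29 -> 100*(35-29)/35 = 600/35 ≈ 17.143 -> rounds to 17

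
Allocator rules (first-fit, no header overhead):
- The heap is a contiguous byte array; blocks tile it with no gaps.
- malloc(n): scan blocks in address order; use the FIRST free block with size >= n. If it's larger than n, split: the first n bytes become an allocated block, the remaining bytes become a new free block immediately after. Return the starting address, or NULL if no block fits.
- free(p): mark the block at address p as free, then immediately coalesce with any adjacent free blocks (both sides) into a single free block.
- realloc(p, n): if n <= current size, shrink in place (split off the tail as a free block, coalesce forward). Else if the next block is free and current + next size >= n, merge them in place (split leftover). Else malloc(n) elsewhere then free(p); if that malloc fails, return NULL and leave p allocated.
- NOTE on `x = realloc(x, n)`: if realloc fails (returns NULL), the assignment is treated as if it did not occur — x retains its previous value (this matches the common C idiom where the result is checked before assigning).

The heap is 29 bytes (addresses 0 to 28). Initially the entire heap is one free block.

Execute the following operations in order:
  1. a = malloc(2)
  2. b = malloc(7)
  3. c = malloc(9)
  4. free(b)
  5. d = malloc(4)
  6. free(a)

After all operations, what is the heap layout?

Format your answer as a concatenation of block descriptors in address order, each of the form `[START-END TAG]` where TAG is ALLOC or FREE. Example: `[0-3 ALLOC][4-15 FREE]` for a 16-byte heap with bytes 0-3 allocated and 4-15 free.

Op 1: a = malloc(2) -> a = 0; heap: [0-1 ALLOC][2-28 FREE]
Op 2: b = malloc(7) -> b = 2; heap: [0-1 ALLOC][2-8 ALLOC][9-28 FREE]
Op 3: c = malloc(9) -> c = 9; heap: [0-1 ALLOC][2-8 ALLOC][9-17 ALLOC][18-28 FREE]
Op 4: free(b) -> (freed b); heap: [0-1 ALLOC][2-8 FREE][9-17 ALLOC][18-28 FREE]
Op 5: d = malloc(4) -> d = 2; heap: [0-1 ALLOC][2-5 ALLOC][6-8 FREE][9-17 ALLOC][18-28 FREE]
Op 6: free(a) -> (freed a); heap: [0-1 FREE][2-5 ALLOC][6-8 FREE][9-17 ALLOC][18-28 FREE]

Answer: [0-1 FREE][2-5 ALLOC][6-8 FREE][9-17 ALLOC][18-28 FREE]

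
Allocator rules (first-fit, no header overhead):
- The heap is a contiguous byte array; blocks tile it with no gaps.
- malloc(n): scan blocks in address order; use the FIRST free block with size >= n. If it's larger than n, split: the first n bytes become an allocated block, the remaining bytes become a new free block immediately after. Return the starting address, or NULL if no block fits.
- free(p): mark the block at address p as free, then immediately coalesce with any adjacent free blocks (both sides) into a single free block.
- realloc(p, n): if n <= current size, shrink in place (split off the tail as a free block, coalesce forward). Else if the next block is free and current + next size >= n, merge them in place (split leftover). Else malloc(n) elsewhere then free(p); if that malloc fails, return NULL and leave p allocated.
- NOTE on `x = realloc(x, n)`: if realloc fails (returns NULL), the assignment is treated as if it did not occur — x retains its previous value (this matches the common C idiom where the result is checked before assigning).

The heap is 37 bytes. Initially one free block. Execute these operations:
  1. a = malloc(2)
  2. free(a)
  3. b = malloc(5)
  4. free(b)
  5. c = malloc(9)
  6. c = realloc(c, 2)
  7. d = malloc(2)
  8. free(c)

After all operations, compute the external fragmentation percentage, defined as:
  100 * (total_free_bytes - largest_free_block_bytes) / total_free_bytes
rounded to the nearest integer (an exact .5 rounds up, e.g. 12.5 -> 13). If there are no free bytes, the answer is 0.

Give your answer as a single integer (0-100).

Answer: 6

Derivation:
Op 1: a = malloc(2) -> a = 0; heap: [0-1 ALLOC][2-36 FREE]
Op 2: free(a) -> (freed a); heap: [0-36 FREE]
Op 3: b = malloc(5) -> b = 0; heap: [0-4 ALLOC][5-36 FREE]
Op 4: free(b) -> (freed b); heap: [0-36 FREE]
Op 5: c = malloc(9) -> c = 0; heap: [0-8 ALLOC][9-36 FREE]
Op 6: c = realloc(c, 2) -> c = 0; heap: [0-1 ALLOC][2-36 FREE]
Op 7: d = malloc(2) -> d = 2; heap: [0-1 ALLOC][2-3 ALLOC][4-36 FREE]
Op 8: free(c) -> (freed c); heap: [0-1 FREE][2-3 ALLOC][4-36 FREE]
Free blocks: [2 33] total_free=35 largest=33 -> 100*(35-33)/35 = 200/35 ≈ 5.714 -> rounds to 6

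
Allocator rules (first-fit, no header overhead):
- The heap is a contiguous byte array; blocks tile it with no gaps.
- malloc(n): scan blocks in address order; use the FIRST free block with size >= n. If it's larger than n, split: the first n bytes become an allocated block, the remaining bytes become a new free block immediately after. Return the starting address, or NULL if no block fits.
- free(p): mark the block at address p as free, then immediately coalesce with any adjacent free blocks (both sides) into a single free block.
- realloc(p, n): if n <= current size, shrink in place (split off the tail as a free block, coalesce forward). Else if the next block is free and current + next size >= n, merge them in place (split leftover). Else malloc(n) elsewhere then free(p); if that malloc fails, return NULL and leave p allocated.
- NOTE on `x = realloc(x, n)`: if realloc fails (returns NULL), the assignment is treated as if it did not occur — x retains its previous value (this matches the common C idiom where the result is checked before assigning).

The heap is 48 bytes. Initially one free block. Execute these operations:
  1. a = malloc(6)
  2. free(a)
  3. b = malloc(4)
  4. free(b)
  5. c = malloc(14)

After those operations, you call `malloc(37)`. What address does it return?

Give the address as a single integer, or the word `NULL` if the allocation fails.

Op 1: a = malloc(6) -> a = 0; heap: [0-5 ALLOC][6-47 FREE]
Op 2: free(a) -> (freed a); heap: [0-47 FREE]
Op 3: b = malloc(4) -> b = 0; heap: [0-3 ALLOC][4-47 FREE]
Op 4: free(b) -> (freed b); heap: [0-47 FREE]
Op 5: c = malloc(14) -> c = 0; heap: [0-13 ALLOC][14-47 FREE]
malloc(37): first-fit scan over [0-13 ALLOC][14-47 FREE] -> NULL

Answer: NULL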